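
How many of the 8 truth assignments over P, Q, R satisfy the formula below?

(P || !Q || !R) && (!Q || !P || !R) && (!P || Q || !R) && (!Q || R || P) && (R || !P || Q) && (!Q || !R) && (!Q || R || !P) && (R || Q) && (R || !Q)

There are 2^3 = 8 truth assignments over (P, Q, R).
Check each against the 9 clauses (columns in the order P, Q, R):
  F F F  ✗ fails (R || Q)
  F F T  ✓ satisfies all
  F T F  ✗ fails (!Q || R || P)
  F T T  ✗ fails (P || !Q || !R)
  T F F  ✗ fails (R || !P || Q)
  T F T  ✗ fails (!P || Q || !R)
  T T F  ✗ fails (!Q || R || !P)
  T T T  ✗ fails (!Q || !P || !R)
1 of the 8 rows is a model.

1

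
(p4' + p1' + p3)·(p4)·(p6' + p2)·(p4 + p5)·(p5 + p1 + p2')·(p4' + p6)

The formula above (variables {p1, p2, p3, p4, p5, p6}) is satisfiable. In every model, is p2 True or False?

Suppose p2 = 0.
The clause (p4) is unit, so p4 = 1.
The clause (p6') is unit, so p6 = 0.
But (p6) is also a unit clause — contradiction.
So every satisfying assignment has p2 = True.

True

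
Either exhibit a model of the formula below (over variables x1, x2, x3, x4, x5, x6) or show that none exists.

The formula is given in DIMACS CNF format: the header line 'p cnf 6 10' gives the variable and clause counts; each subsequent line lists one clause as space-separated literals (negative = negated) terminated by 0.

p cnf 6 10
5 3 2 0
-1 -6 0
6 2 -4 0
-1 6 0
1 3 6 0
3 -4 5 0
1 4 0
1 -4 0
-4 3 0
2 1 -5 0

UNSATISFIABLE

Case x1 = False:
The clause (x4) is unit, so x4 = True.
But (¬x4) is also a unit clause — contradiction.
Backtrack on x1: now try x1 = True.
The clause (¬x6) is unit, so x6 = False.
But (x6) is also a unit clause — contradiction.
Both values of x1 lead to a conflict.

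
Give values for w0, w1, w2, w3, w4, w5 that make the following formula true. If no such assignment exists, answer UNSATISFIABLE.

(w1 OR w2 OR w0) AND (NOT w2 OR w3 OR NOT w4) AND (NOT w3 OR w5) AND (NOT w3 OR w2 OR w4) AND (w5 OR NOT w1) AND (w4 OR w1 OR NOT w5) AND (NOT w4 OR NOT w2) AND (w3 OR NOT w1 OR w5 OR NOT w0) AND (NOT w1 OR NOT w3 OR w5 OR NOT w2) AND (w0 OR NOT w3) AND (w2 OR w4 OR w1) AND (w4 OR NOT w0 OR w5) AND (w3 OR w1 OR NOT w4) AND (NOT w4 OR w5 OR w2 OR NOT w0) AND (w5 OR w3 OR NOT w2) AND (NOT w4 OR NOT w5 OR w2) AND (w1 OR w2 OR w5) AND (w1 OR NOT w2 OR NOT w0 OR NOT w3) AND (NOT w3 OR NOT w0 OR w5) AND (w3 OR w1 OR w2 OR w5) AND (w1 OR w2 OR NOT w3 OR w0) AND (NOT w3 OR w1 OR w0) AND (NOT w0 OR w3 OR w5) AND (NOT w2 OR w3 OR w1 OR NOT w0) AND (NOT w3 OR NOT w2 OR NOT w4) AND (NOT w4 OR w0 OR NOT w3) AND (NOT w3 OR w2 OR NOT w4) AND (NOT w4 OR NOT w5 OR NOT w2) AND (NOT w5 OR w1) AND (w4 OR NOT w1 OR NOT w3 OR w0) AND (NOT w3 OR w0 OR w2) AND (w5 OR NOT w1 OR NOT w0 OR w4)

w0: true,  w1: true,  w2: false,  w3: false,  w4: false,  w5: true

Case w3 = false:
Case w2 = false:
Case w1 = true:
From the singleton clause (w5), w5 = true.
From the singleton clause (NOT w4), w4 = false.
No clause remains; w0 is free.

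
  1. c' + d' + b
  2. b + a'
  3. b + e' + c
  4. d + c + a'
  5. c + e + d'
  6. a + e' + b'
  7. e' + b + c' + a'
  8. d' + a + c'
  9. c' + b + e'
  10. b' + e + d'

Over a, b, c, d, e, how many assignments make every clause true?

8

There are 2^5 = 32 truth assignments over (a, b, c, d, e).
Split on d. With d = 1, the clauses containing d are satisfied and d' drops from the rest; 2 of the 2^4 = 16 assignments to the other variables satisfy what remains.
With d = 0, by the same count on the reduced clause set, 6 assignments work.
(One model: a=F, b=F, c=F, d=F, e=F.)
Total: 2 + 6 = 8.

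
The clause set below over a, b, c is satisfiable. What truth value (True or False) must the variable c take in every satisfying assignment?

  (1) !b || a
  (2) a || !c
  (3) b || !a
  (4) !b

Suppose c = true.
From the singleton clause (a), a = true.
From the singleton clause (b), b = true.
That conflicts with the unit clause (!b).
So every satisfying assignment has c = False.

False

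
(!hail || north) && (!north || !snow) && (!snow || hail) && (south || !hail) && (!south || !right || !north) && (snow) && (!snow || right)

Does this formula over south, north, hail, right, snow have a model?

The clause (snow) is unit, so snow = true.
The clause (!north) is unit, so north = false.
The clause (!hail) is unit, so hail = false.
That conflicts with the unit clause (hail).
No assignment satisfies every clause.

No, unsatisfiable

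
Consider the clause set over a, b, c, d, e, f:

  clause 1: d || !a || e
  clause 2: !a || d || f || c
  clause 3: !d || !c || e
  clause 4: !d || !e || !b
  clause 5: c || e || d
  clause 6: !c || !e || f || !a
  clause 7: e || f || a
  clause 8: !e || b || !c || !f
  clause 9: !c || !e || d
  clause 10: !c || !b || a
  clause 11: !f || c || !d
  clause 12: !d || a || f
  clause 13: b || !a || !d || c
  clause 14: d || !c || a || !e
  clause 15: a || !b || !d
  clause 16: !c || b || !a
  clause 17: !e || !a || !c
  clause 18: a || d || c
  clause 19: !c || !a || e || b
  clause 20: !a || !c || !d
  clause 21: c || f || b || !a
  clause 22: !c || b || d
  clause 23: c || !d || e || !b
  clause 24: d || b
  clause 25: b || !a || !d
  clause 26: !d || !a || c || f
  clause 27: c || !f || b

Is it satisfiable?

Case d = false:
(b) alone gives b = true.
Case a = true:
(e) alone gives e = true.
(!c) alone gives c = false.
(f) alone gives f = true.
All clauses are satisfied.
A satisfying assignment: a=true, b=true, c=false, d=false, e=true, f=true.

Yes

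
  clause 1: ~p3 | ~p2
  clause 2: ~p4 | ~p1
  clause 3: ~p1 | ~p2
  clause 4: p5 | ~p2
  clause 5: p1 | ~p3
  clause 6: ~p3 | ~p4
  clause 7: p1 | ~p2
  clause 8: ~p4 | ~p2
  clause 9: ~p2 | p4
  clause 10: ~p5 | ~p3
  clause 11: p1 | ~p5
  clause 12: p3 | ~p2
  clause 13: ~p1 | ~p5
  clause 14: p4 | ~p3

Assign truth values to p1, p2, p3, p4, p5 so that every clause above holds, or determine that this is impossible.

p1=0,  p2=0,  p3=0,  p4=0,  p5=0

Try p3 = 0.
From the singleton clause (~p2), p2 = 0.
Try p4 = 0.
Try p1 = 0.
From the singleton clause (~p5), p5 = 0.
This assignment satisfies each clause.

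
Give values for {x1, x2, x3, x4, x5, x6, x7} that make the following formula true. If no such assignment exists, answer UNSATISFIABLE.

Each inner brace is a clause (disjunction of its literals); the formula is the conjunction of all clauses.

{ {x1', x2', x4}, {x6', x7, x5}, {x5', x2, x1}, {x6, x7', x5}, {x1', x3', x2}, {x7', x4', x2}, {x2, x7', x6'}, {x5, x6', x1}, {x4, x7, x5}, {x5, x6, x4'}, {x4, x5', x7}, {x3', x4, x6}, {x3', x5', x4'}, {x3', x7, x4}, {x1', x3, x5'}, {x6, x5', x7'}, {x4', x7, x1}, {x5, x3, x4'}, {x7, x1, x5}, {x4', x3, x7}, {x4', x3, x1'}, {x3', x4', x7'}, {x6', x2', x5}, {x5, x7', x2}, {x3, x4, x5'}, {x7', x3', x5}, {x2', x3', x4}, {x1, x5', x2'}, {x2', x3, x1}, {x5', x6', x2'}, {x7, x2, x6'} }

UNSATISFIABLE

Try x1 = 0.
Try x5 = 0.
(x6') alone gives x6 = 0.
(x7') alone gives x7 = 0.
That conflicts with the unit clause (x7).
Backtrack on x5: now try x5 = 1.
(x2) alone gives x2 = 1.
That conflicts with the unit clause (x2').
Both values of x5 lead to a conflict.
Backtrack on x1: now try x1 = 1.
Try x2 = 0.
(x3') alone gives x3 = 0.
(x5') alone gives x5 = 0.
(x4') alone gives x4 = 0.
(x7) alone gives x7 = 1.
That conflicts with the unit clause (x7').
Backtrack on x2: now try x2 = 1.
(x4) alone gives x4 = 1.
(x3) alone gives x3 = 1.
(x5') alone gives x5 = 0.
(x6) alone gives x6 = 1.
That conflicts with the unit clause (x6').
Both values of x2 lead to a conflict.
Both values of x1 lead to a conflict.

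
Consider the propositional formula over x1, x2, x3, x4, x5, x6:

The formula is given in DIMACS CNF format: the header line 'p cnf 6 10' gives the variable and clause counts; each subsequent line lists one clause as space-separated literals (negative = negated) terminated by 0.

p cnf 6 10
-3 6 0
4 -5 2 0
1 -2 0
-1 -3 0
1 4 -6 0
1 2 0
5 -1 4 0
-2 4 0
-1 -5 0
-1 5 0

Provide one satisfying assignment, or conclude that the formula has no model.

Case x3 = False:
Case x1 = True:
(¬x5) alone gives x5 = False.
Now (x5) is unsatisfied and unit — conflict.
That branch fails; take x1 = False instead.
(¬x2) alone gives x2 = False.
Now (x2) is unsatisfied and unit — conflict.
Neither x1 = True nor x1 = False works.
That branch fails; take x3 = True instead.
(x6) alone gives x6 = True.
(¬x1) alone gives x1 = False.
(¬x2) alone gives x2 = False.
Now (x2) is unsatisfied and unit — conflict.
Neither x3 = True nor x3 = False works.

UNSATISFIABLE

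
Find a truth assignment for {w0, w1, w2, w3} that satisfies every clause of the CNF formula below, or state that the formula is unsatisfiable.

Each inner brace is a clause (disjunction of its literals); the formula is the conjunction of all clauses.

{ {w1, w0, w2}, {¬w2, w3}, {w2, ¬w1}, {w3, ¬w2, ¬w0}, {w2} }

(w2) alone gives w2 = True.
(w3) alone gives w3 = True.
No clause remains; w0, w1 are free.

w0=False; w1=False; w2=True; w3=True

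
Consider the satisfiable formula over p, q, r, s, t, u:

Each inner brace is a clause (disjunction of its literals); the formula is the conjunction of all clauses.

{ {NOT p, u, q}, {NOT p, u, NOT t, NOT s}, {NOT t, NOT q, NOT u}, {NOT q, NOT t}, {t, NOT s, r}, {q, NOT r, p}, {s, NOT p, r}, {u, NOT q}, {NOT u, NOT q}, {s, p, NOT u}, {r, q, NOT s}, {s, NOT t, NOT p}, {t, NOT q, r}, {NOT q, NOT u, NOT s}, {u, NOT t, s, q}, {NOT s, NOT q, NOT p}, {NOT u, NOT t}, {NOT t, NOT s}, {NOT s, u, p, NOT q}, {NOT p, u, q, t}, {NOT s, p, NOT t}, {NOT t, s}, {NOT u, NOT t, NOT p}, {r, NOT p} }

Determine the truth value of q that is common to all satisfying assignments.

False

Suppose q = true.
From the singleton clause (NOT t), t = false.
From the singleton clause (u), u = true.
Now (NOT u) is unsatisfied and unit — conflict.
So every satisfying assignment has q = False.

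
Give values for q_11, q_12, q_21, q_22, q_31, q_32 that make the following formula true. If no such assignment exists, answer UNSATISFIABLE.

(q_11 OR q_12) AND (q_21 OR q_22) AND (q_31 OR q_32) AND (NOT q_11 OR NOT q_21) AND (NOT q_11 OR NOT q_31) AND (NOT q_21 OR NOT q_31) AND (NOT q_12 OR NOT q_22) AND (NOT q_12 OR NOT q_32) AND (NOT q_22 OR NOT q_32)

UNSATISFIABLE

Branch on q_11: set q_11 = true.
Unit clause (NOT q_21) forces q_21 = false.
Unit clause (q_22) forces q_22 = true.
Unit clause (NOT q_31) forces q_31 = false.
Unit clause (q_32) forces q_32 = true.
Now (NOT q_32) is unsatisfied and unit — conflict.
So q_11 must be the other value — set q_11 = false.
Unit clause (q_12) forces q_12 = true.
Unit clause (NOT q_22) forces q_22 = false.
Unit clause (q_21) forces q_21 = true.
Unit clause (NOT q_31) forces q_31 = false.
Unit clause (q_32) forces q_32 = true.
Now (NOT q_32) is unsatisfied and unit — conflict.
Both values of q_11 lead to a conflict.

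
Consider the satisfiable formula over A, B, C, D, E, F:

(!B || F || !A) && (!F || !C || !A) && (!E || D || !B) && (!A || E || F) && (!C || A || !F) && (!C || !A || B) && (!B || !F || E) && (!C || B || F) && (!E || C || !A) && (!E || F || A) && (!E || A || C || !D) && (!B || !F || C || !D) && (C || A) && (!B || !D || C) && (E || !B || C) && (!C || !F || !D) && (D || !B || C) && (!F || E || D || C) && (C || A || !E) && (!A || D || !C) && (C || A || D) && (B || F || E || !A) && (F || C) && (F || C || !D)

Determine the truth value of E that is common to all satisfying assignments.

False

Suppose E = true.
Branch on D: set D = true.
Branch on C: set C = true.
(!F) alone gives F = false.
(B) alone gives B = true.
(!A) alone gives A = false.
Now (A) is unsatisfied and unit — conflict.
Undo C and try C = false.
(!A) alone gives A = false.
Now (A) is unsatisfied and unit — conflict.
Both values of C lead to a conflict.
Undo D and try D = false.
(!B) alone gives B = false.
Branch on C: set C = false.
(!A) alone gives A = false.
Now (A) is unsatisfied and unit — conflict.
Undo C and try C = true.
(!A) alone gives A = false.
(!F) alone gives F = false.
Now (F) is unsatisfied and unit — conflict.
Both values of C lead to a conflict.
Both values of D lead to a conflict.
So every satisfying assignment has E = False.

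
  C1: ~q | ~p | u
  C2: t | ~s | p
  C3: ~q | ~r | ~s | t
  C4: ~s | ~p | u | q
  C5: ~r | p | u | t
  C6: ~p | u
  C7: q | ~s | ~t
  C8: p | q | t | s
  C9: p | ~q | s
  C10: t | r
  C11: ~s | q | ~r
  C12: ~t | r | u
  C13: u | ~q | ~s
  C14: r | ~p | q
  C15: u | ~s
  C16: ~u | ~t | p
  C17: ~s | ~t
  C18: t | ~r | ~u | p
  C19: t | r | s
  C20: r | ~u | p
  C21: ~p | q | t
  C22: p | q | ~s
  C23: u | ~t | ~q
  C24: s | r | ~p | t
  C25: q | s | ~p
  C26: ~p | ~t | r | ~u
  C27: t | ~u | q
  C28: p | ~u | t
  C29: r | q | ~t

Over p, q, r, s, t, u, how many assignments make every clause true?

3

There are 2^6 = 64 truth assignments over (p, q, r, s, t, u).
Split on t. With t = 1, the clauses containing t are satisfied and ~t drops from the rest; 2 of the 2^5 = 32 assignments to the other variables satisfy what remains.
With t = 0, by the same count on the reduced clause set, 1 assignment works.
Total: 2 + 1 = 3.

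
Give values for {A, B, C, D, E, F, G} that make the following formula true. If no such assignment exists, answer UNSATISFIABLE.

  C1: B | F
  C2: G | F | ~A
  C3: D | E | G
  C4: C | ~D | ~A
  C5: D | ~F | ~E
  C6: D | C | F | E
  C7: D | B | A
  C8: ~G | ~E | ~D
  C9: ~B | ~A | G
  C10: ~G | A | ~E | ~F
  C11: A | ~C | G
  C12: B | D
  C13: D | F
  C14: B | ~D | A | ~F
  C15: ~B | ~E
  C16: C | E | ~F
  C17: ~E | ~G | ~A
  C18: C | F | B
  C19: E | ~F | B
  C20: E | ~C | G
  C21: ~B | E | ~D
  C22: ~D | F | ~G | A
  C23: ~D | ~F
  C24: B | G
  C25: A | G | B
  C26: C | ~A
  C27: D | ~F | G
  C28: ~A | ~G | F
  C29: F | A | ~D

A=1,  B=1,  C=1,  D=0,  E=0,  F=1,  G=1

Branch on B: set B = 1.
Unit clause (~E) forces E = 0.
Unit clause (~D) forces D = 0.
Unit clause (G) forces G = 1.
Unit clause (F) forces F = 1.
Unit clause (C) forces C = 1.
Every clause is now satisfied; A is unconstrained.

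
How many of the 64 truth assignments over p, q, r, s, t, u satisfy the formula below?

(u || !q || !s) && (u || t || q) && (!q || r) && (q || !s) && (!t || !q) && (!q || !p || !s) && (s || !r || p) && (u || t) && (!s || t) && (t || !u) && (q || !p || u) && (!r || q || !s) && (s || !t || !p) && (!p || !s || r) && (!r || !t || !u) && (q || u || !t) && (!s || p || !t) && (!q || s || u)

There are 2^6 = 64 truth assignments over (p, q, r, s, t, u).
Split on s. With s = true, the clauses containing s are satisfied and !s drops from the rest; 0 of the 2^5 = 32 assignments to the other variables satisfy what remains.
With s = false, by the same count on the reduced clause set, 1 assignment works.
(One model: p=F, q=F, r=F, s=F, t=T, u=T.)
Total: 0 + 1 = 1.

1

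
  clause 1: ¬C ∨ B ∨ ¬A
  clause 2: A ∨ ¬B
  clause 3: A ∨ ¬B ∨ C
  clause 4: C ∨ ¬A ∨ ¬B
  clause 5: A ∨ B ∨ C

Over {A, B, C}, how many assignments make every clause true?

There are 2^3 = 8 truth assignments over (A, B, C).
Split on B. With B = True, the clauses containing B are satisfied and ¬B drops from the rest; 1 of the 2^2 = 4 assignments to the other variables satisfy what remains.
With B = False, by the same count on the reduced clause set, 2 assignments work.
Total: 1 + 2 = 3.

3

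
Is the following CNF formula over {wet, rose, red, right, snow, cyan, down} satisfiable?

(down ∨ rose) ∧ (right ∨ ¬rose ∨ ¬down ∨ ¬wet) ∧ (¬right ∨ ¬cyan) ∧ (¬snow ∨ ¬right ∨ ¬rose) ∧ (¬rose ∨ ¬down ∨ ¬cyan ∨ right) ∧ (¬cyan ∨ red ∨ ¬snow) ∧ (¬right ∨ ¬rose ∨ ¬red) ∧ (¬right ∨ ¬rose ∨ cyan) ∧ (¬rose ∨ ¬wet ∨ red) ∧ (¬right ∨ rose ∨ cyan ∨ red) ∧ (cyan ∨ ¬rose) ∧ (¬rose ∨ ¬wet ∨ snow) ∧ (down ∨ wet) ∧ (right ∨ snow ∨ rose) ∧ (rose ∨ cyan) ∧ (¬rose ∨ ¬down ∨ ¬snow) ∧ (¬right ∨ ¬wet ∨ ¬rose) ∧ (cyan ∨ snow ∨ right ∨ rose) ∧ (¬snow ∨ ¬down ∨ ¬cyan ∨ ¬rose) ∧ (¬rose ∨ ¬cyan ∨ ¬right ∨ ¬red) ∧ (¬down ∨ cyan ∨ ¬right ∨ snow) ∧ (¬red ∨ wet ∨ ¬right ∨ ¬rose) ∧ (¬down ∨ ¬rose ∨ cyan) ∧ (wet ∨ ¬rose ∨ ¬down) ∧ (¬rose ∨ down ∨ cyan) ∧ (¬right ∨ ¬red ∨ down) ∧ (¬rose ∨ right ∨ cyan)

Yes

Case down = True:
Case right = False:
Case rose = False:
From the singleton clause (snow), snow = True.
From the singleton clause (cyan), cyan = True.
From the singleton clause (red), red = True.
No clause remains; wet is free.
A satisfying assignment: wet: False,  rose: False,  red: True,  right: False,  snow: True,  cyan: True,  down: True.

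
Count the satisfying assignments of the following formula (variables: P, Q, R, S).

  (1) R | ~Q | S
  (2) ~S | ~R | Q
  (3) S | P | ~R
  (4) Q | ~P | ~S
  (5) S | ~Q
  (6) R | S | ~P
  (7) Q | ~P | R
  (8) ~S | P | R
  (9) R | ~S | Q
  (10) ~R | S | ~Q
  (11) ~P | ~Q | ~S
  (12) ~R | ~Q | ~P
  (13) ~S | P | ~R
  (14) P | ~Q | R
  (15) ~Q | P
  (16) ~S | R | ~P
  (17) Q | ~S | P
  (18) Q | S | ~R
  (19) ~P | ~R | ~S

1

There are 2^4 = 16 truth assignments over (P, Q, R, S).
Split on Q. With Q = 1, the clauses containing Q are satisfied and ~Q drops from the rest; 0 of the 2^3 = 8 assignments to the other variables satisfy what remains.
With Q = 0, by the same count on the reduced clause set, 1 assignment works.
Total: 0 + 1 = 1.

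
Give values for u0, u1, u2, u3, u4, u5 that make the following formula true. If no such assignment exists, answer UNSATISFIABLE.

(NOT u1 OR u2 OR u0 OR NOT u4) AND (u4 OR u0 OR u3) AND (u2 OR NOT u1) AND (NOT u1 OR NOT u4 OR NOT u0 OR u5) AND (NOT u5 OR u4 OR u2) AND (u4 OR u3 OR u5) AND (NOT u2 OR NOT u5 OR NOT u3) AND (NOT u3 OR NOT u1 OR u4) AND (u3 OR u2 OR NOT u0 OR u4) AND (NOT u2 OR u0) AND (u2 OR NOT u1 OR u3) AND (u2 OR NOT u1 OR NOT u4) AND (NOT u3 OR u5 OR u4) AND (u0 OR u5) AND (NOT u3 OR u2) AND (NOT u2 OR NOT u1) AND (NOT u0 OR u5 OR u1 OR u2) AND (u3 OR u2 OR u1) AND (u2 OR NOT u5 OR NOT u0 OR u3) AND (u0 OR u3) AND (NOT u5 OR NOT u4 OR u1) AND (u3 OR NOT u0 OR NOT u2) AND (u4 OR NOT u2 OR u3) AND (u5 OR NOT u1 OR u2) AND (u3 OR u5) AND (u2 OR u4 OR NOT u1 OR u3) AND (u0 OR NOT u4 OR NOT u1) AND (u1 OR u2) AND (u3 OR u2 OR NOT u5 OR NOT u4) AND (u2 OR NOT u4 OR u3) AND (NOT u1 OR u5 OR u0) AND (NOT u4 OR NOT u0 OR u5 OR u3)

Case u2 = true:
From the singleton clause (u0), u0 = true.
From the singleton clause (NOT u1), u1 = false.
From the singleton clause (u3), u3 = true.
From the singleton clause (NOT u5), u5 = false.
From the singleton clause (u4), u4 = true.
All clauses are satisfied.

u0: true,  u1: false,  u2: true,  u3: true,  u4: true,  u5: false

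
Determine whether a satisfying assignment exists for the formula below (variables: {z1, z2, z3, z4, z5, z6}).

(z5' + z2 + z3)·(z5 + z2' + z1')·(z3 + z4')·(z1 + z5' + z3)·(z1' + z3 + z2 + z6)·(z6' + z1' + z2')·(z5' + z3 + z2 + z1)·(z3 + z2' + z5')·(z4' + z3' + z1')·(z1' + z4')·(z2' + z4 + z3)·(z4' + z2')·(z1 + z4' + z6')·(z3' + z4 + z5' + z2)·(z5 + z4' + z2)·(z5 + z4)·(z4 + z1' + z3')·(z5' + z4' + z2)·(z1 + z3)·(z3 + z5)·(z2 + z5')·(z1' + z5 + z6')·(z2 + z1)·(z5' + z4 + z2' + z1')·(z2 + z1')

Try z3 = 1.
Try z4 = 0.
(z5) alone gives z5 = 1.
(z2) alone gives z2 = 1.
(z1') alone gives z1 = 0.
Every clause is now satisfied; z6 is unconstrained.
A satisfying assignment: z1 ↦ 0; z2 ↦ 1; z3 ↦ 1; z4 ↦ 0; z5 ↦ 1; z6 ↦ 0.

Yes, satisfiable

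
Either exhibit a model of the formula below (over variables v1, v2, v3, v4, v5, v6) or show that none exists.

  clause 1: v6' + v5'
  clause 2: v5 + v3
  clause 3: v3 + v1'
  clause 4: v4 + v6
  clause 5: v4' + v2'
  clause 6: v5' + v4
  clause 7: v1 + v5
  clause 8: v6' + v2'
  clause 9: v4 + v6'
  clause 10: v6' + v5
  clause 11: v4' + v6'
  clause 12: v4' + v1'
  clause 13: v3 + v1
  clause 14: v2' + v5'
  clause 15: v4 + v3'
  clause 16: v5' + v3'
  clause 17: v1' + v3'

Case v6 = 0:
The clause (v4) is unit, so v4 = 1.
The clause (v2') is unit, so v2 = 0.
The clause (v1') is unit, so v1 = 0.
The clause (v5) is unit, so v5 = 1.
The clause (v3) is unit, so v3 = 1.
That conflicts with the unit clause (v3').
Backtrack on v6: now try v6 = 1.
The clause (v5') is unit, so v5 = 0.
That conflicts with the unit clause (v5).
Either choice for v6 ends in contradiction.

UNSATISFIABLE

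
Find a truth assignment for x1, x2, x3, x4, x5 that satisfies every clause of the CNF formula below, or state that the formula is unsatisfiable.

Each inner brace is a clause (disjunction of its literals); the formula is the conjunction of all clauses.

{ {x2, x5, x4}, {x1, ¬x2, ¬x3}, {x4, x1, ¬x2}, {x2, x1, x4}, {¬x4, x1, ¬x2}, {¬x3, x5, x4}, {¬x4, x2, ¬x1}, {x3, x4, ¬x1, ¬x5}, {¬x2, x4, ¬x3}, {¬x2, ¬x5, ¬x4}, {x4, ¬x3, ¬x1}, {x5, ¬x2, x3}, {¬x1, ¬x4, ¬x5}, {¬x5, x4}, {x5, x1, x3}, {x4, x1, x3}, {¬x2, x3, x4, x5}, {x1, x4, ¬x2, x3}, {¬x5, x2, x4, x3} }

x1: False, x2: False, x3: True, x4: True, x5: True

Branch on x5: set x5 = True.
Unit clause (x4) forces x4 = True.
Unit clause (¬x2) forces x2 = False.
Unit clause (¬x1) forces x1 = False.
No clause remains; x3 is free.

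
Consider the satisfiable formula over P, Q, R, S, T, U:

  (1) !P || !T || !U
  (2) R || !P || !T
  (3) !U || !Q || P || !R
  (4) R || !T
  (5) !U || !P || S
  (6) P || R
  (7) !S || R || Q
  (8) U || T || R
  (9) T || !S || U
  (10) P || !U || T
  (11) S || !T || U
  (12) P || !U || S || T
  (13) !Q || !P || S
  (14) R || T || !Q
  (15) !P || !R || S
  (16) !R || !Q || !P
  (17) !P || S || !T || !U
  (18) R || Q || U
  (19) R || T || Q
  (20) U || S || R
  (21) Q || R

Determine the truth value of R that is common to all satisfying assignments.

True

Suppose R = false.
Unit clause (!T) forces T = false.
Unit clause (P) forces P = true.
Unit clause (U) forces U = true.
Unit clause (S) forces S = true.
Unit clause (Q) forces Q = true.
But (!Q) is also a unit clause — contradiction.
So every satisfying assignment has R = True.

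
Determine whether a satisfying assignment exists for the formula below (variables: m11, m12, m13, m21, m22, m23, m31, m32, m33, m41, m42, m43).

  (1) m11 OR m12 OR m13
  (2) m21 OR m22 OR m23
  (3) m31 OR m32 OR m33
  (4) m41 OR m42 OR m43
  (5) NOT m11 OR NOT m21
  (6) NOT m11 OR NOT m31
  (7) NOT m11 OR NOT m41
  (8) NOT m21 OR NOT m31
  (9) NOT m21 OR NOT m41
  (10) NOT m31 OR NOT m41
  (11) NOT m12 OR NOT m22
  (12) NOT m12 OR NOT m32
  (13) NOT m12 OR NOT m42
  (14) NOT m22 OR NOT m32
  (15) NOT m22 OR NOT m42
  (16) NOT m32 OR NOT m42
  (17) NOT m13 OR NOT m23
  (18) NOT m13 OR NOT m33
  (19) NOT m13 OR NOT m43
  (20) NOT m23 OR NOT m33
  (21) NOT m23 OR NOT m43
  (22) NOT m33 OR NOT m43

Suppose m11 = false.
Suppose m12 = true.
From the singleton clause (NOT m22), m22 = false.
From the singleton clause (NOT m32), m32 = false.
From the singleton clause (NOT m42), m42 = false.
Suppose m21 = true.
From the singleton clause (NOT m31), m31 = false.
From the singleton clause (m33), m33 = true.
From the singleton clause (NOT m41), m41 = false.
From the singleton clause (m43), m43 = true.
Now (NOT m43) is unsatisfied and unit — conflict.
Undo m21 and try m21 = false.
From the singleton clause (m23), m23 = true.
From the singleton clause (NOT m13), m13 = false.
From the singleton clause (NOT m33), m33 = false.
From the singleton clause (m31), m31 = true.
From the singleton clause (NOT m41), m41 = false.
From the singleton clause (m43), m43 = true.
Now (NOT m43) is unsatisfied and unit — conflict.
Either choice for m21 ends in contradiction.
Undo m12 and try m12 = false.
From the singleton clause (m13), m13 = true.
From the singleton clause (NOT m23), m23 = false.
From the singleton clause (NOT m33), m33 = false.
From the singleton clause (NOT m43), m43 = false.
Suppose m21 = true.
From the singleton clause (NOT m31), m31 = false.
From the singleton clause (m32), m32 = true.
From the singleton clause (NOT m41), m41 = false.
From the singleton clause (m42), m42 = true.
Now (NOT m42) is unsatisfied and unit — conflict.
Undo m21 and try m21 = false.
From the singleton clause (m22), m22 = true.
From the singleton clause (NOT m32), m32 = false.
From the singleton clause (m31), m31 = true.
From the singleton clause (NOT m41), m41 = false.
From the singleton clause (m42), m42 = true.
Now (NOT m42) is unsatisfied and unit — conflict.
Either choice for m21 ends in contradiction.
Either choice for m12 ends in contradiction.
Undo m11 and try m11 = true.
From the singleton clause (NOT m21), m21 = false.
From the singleton clause (NOT m31), m31 = false.
From the singleton clause (NOT m41), m41 = false.
Suppose m22 = true.
From the singleton clause (NOT m12), m12 = false.
From the singleton clause (NOT m32), m32 = false.
From the singleton clause (m33), m33 = true.
From the singleton clause (NOT m42), m42 = false.
From the singleton clause (m43), m43 = true.
Now (NOT m43) is unsatisfied and unit — conflict.
Undo m22 and try m22 = false.
From the singleton clause (m23), m23 = true.
From the singleton clause (NOT m13), m13 = false.
From the singleton clause (NOT m33), m33 = false.
From the singleton clause (m32), m32 = true.
From the singleton clause (NOT m12), m12 = false.
From the singleton clause (NOT m42), m42 = false.
From the singleton clause (m43), m43 = true.
Now (NOT m43) is unsatisfied and unit — conflict.
Either choice for m22 ends in contradiction.
Either choice for m11 ends in contradiction.
No assignment satisfies every clause.

No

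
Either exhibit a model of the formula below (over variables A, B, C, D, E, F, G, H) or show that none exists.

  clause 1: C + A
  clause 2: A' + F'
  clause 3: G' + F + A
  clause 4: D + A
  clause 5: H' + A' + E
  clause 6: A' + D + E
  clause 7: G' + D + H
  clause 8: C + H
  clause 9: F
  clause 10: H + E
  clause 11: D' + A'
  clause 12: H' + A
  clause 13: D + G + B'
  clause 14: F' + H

UNSATISFIABLE

From the singleton clause (F), F = 1.
From the singleton clause (A'), A = 0.
From the singleton clause (C), C = 1.
From the singleton clause (D), D = 1.
From the singleton clause (H'), H = 0.
Now (H) is unsatisfied and unit — conflict.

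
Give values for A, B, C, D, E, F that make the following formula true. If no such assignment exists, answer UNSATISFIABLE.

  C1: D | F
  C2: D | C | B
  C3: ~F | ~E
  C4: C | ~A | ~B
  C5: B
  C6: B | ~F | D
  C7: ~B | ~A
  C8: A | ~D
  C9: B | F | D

(B) alone gives B = 1.
(~A) alone gives A = 0.
(~D) alone gives D = 0.
(F) alone gives F = 1.
(~E) alone gives E = 0.
No clause remains; C is free.

A ↦ 0, B ↦ 1, C ↦ 1, D ↦ 0, E ↦ 0, F ↦ 1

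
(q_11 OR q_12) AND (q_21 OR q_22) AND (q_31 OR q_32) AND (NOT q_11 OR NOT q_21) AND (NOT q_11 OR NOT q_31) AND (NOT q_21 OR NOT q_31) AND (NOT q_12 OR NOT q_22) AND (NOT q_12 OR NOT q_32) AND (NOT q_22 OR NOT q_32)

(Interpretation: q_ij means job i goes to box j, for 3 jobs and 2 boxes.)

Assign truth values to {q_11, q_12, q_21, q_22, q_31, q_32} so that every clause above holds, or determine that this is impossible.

Suppose q_11 = true.
Unit clause (NOT q_21) forces q_21 = false.
Unit clause (q_22) forces q_22 = true.
Unit clause (NOT q_31) forces q_31 = false.
Unit clause (q_32) forces q_32 = true.
But (NOT q_32) is also a unit clause — contradiction.
That branch fails; take q_11 = false instead.
Unit clause (q_12) forces q_12 = true.
Unit clause (NOT q_22) forces q_22 = false.
Unit clause (q_21) forces q_21 = true.
Unit clause (NOT q_31) forces q_31 = false.
Unit clause (q_32) forces q_32 = true.
But (NOT q_32) is also a unit clause — contradiction.
Either choice for q_11 ends in contradiction.

UNSATISFIABLE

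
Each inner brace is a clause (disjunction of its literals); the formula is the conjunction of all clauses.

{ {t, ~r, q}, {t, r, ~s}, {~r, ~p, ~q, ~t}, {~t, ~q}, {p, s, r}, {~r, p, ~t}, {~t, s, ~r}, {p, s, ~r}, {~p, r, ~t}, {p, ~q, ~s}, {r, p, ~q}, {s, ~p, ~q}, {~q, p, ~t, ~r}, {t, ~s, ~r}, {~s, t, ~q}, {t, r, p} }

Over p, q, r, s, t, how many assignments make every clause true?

3

There are 2^5 = 32 truth assignments over (p, q, r, s, t).
Split on p. With p = 1, the clauses containing p are satisfied and ~p drops from the rest; 2 of the 2^4 = 16 assignments to the other variables satisfy what remains.
With p = 0, by the same count on the reduced clause set, 1 assignment works.
(One model: p=F, q=F, r=F, s=T, t=T.)
Total: 2 + 1 = 3.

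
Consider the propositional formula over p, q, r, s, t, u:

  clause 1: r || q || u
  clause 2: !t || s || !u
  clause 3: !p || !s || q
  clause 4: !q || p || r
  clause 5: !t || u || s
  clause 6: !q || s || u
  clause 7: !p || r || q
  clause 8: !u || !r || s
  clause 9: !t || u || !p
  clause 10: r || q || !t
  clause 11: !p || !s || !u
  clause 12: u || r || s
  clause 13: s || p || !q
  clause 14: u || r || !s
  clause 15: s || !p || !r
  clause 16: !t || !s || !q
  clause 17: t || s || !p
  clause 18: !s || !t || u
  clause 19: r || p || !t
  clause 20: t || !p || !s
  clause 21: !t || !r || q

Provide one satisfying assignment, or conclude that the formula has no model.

p=false, q=true, r=true, s=true, t=false, u=true

Try r = true.
Try u = true.
Unit clause (s) forces s = true.
Unit clause (!p) forces p = false.
Try t = false.
No clause remains; q is free.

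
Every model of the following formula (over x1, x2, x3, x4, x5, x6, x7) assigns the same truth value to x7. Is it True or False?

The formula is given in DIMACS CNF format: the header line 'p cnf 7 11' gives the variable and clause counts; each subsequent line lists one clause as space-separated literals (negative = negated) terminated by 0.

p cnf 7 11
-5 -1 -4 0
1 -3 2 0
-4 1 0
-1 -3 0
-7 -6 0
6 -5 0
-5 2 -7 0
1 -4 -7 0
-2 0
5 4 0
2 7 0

True

Suppose x7 = False.
(¬x2) alone gives x2 = False.
Now (x2) is unsatisfied and unit — conflict.
So every satisfying assignment has x7 = True.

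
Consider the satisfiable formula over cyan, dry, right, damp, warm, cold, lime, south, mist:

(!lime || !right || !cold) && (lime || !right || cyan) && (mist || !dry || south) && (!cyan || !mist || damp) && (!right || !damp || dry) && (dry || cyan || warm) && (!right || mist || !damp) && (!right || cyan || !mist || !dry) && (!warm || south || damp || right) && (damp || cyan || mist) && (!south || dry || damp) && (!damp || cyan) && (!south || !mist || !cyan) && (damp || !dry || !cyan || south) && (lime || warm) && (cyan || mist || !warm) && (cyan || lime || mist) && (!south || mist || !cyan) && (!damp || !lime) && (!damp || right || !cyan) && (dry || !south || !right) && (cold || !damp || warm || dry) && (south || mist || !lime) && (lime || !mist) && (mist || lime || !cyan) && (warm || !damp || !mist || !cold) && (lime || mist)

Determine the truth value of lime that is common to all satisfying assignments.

Suppose lime = false.
The clause (warm) is unit, so warm = true.
The clause (!mist) is unit, so mist = false.
But (mist) is also a unit clause — contradiction.
So every satisfying assignment has lime = True.

True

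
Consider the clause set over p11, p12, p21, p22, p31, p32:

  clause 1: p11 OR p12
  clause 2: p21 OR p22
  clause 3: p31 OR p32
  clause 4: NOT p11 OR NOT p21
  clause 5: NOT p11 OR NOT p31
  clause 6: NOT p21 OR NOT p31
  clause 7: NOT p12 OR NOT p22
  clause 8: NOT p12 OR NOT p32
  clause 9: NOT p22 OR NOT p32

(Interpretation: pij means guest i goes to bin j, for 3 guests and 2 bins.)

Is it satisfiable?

Unsatisfiable

Try p11 = true.
(NOT p21) alone gives p21 = false.
(p22) alone gives p22 = true.
(NOT p31) alone gives p31 = false.
(p32) alone gives p32 = true.
But (NOT p32) is also a unit clause — contradiction.
Undo p11 and try p11 = false.
(p12) alone gives p12 = true.
(NOT p22) alone gives p22 = false.
(p21) alone gives p21 = true.
(NOT p31) alone gives p31 = false.
(p32) alone gives p32 = true.
But (NOT p32) is also a unit clause — contradiction.
Neither p11 = true nor p11 = false works.
No assignment satisfies every clause.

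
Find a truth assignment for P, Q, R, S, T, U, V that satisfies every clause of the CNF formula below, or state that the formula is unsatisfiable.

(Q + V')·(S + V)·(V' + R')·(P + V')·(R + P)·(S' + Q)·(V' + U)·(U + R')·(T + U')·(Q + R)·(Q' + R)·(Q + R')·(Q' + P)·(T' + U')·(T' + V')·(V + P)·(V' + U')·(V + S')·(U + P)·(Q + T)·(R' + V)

Case Q = 1:
(R) alone gives R = 1.
(V') alone gives V = 0.
Now (V) is unsatisfied and unit — conflict.
That branch fails; take Q = 0 instead.
(V') alone gives V = 0.
(S) alone gives S = 1.
Now (S') is unsatisfied and unit — conflict.
Both values of Q lead to a conflict.

UNSATISFIABLE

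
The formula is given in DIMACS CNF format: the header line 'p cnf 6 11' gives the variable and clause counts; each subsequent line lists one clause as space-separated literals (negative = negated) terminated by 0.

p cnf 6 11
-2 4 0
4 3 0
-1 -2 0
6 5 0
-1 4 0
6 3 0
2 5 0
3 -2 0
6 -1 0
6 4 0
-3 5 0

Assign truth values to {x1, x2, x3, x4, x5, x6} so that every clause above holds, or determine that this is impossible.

Try x2 = False.
The clause (x5) is unit, so x5 = True.
Try x4 = True.
Try x6 = True.
No clause remains; x1, x3 are free.

x1 ↦ True,  x2 ↦ False,  x3 ↦ False,  x4 ↦ True,  x5 ↦ True,  x6 ↦ True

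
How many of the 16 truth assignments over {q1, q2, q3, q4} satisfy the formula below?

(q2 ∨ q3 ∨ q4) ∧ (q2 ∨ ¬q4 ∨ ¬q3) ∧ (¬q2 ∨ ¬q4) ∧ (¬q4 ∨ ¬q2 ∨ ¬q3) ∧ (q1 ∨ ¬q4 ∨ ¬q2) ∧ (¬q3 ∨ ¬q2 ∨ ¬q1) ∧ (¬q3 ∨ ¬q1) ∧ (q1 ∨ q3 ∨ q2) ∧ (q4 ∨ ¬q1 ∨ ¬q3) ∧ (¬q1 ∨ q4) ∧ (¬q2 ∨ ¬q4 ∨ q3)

There are 2^4 = 16 truth assignments over (q1, q2, q3, q4).
Check each against the 11 clauses (columns in the order q1, q2, q3, q4):
  F F F F  ✗ fails (q2 ∨ q3 ∨ q4)
  F F F T  ✗ fails (q1 ∨ q3 ∨ q2)
  F F T F  ✓ satisfies all
  F F T T  ✗ fails (q2 ∨ ¬q4 ∨ ¬q3)
  F T F F  ✓ satisfies all
  F T F T  ✗ fails (¬q2 ∨ ¬q4)
  F T T F  ✓ satisfies all
  F T T T  ✗ fails (¬q2 ∨ ¬q4)
  T F F F  ✗ fails (q2 ∨ q3 ∨ q4)
  T F F T  ✓ satisfies all
  T F T F  ✗ fails (¬q3 ∨ ¬q1)
  T F T T  ✗ fails (q2 ∨ ¬q4 ∨ ¬q3)
  T T F F  ✗ fails (¬q1 ∨ q4)
  T T F T  ✗ fails (¬q2 ∨ ¬q4)
  T T T F  ✗ fails (¬q3 ∨ ¬q2 ∨ ¬q1)
  T T T T  ✗ fails (¬q2 ∨ ¬q4)
4 of the 16 rows are models.

4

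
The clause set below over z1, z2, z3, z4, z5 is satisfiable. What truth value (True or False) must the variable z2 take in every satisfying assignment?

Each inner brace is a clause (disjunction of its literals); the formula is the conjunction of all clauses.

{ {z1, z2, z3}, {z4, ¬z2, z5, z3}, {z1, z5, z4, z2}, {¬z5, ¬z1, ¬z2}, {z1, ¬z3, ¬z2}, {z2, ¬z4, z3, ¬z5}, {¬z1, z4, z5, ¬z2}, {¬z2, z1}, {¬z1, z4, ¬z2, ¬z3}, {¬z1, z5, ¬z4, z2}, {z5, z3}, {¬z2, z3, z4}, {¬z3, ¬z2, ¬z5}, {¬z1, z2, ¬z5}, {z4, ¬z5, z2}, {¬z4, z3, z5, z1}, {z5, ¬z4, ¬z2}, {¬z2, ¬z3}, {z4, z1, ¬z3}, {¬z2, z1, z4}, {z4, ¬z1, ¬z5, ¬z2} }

Suppose z2 = True.
Unit clause (z1) forces z1 = True.
Unit clause (¬z5) forces z5 = False.
Unit clause (z4) forces z4 = True.
That conflicts with the unit clause (¬z4).
So every satisfying assignment has z2 = False.

False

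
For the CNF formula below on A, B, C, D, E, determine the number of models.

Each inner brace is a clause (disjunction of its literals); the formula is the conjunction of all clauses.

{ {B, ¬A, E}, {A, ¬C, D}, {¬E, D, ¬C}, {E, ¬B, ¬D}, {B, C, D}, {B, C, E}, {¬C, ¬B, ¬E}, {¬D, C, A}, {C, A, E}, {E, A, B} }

There are 2^5 = 32 truth assignments over (A, B, C, D, E).
Split on A. With A = True, the clauses containing A are satisfied and ¬A drops from the rest; 6 of the 2^4 = 16 assignments to the other variables satisfy what remains.
With A = False, by the same count on the reduced clause set, 2 assignments work.
(One model: A=F, B=F, C=T, D=T, E=T.)
Total: 6 + 2 = 8.

8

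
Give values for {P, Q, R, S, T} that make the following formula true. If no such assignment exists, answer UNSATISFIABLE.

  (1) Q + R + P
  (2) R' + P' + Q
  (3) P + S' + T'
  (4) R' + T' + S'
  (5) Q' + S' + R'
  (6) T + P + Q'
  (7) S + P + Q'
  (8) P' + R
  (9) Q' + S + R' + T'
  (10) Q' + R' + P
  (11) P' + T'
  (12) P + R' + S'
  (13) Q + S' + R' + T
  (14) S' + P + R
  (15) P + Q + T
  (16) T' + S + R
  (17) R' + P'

Try P = 0.
Try Q = 0.
The clause (R) is unit, so R = 1.
The clause (S') is unit, so S = 0.
The clause (T) is unit, so T = 1.
All clauses are satisfied.

P=0, Q=0, R=1, S=0, T=1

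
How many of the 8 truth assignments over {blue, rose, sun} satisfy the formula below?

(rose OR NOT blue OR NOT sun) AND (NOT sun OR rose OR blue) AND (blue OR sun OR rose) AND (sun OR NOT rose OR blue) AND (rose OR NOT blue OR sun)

There are 2^3 = 8 truth assignments over (blue, rose, sun).
Check each against the 5 clauses (columns in the order blue, rose, sun):
  F F F  ✗ fails (blue OR sun OR rose)
  F F T  ✗ fails (NOT sun OR rose OR blue)
  F T F  ✗ fails (sun OR NOT rose OR blue)
  F T T  ✓ satisfies all
  T F F  ✗ fails (rose OR NOT blue OR sun)
  T F T  ✗ fails (rose OR NOT blue OR NOT sun)
  T T F  ✓ satisfies all
  T T T  ✓ satisfies all
3 of the 8 rows are models.

3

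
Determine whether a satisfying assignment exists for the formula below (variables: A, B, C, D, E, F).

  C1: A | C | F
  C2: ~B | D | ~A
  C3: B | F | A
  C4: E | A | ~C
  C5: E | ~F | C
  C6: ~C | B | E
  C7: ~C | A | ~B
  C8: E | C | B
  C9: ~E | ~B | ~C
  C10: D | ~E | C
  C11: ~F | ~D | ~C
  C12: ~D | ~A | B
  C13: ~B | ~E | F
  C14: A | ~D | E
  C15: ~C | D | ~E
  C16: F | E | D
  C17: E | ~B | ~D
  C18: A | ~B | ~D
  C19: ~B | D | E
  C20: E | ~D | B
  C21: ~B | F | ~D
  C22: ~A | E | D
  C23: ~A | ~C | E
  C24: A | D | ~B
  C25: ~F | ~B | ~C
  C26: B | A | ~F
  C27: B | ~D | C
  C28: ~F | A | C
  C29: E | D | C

Suppose A = 1.
Suppose B = 1.
The clause (D) is unit, so D = 1.
The clause (E) is unit, so E = 1.
The clause (~C) is unit, so C = 0.
The clause (F) is unit, so F = 1.
Every clause now holds.
A satisfying assignment: A: 1; B: 1; C: 0; D: 1; E: 1; F: 1.

Yes, satisfiable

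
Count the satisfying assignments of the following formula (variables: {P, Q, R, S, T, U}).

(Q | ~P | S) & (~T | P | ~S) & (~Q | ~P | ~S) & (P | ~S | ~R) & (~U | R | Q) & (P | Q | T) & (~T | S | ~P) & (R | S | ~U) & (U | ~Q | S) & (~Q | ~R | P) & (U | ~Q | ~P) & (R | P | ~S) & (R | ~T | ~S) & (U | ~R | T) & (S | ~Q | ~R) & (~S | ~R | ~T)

5

There are 2^6 = 64 truth assignments over (P, Q, R, S, T, U).
Split on U. With U = 1, the clauses containing U are satisfied and ~U drops from the rest; 2 of the 2^5 = 32 assignments to the other variables satisfy what remains.
With U = 0, by the same count on the reduced clause set, 3 assignments work.
(One model: P=F, Q=F, R=F, S=F, T=T, U=F.)
Total: 2 + 3 = 5.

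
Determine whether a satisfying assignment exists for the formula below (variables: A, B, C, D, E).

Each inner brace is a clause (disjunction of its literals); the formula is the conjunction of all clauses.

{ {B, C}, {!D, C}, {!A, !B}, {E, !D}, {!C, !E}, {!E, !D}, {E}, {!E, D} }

(E) alone gives E = true.
(!C) alone gives C = false.
(B) alone gives B = true.
(!D) alone gives D = false.
But (D) is also a unit clause — contradiction.
No assignment satisfies every clause.

No, unsatisfiable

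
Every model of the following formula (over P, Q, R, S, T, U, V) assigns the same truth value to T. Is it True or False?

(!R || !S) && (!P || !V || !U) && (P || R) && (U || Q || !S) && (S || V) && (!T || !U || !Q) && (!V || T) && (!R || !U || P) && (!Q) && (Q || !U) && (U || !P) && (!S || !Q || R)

Suppose T = false.
The clause (!V) is unit, so V = false.
The clause (S) is unit, so S = true.
The clause (!R) is unit, so R = false.
The clause (P) is unit, so P = true.
The clause (!Q) is unit, so Q = false.
The clause (U) is unit, so U = true.
But (!U) is also a unit clause — contradiction.
So every satisfying assignment has T = True.

True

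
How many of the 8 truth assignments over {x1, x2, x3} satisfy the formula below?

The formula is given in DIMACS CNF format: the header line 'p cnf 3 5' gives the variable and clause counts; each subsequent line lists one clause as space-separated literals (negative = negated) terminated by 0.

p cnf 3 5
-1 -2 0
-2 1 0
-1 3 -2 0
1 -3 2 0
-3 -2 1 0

3

There are 2^3 = 8 truth assignments over (x1, x2, x3).
Split on x2. With x2 = True, the clauses containing x2 are satisfied and ¬x2 drops from the rest; 0 of the 2^2 = 4 assignments to the other variables satisfy what remains.
With x2 = False, by the same count on the reduced clause set, 3 assignments work.
Total: 0 + 3 = 3.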